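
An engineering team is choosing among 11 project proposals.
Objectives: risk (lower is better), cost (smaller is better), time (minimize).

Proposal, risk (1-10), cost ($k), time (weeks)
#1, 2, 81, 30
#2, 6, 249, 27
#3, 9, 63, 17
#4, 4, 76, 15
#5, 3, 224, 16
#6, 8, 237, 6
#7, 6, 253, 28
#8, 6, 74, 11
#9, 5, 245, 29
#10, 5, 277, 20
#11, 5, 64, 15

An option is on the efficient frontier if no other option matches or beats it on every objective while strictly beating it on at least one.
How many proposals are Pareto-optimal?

7

#1: not dominated (best risk).
#2: dominated by #4 (risk 4≤6, cost 76≤249, time 15≤27).
#3: not dominated (best cost).
#4: not dominated.
#5: not dominated.
#6: not dominated (best time).
#7: dominated by #2 (risk 6≤6, cost 249≤253, time 27≤28).
#8: not dominated.
#9: dominated by #4 (risk 4≤5, cost 76≤245, time 15≤29).
#10: dominated by #4 (risk 4≤5, cost 76≤277, time 15≤20).
#11: not dominated.
Pareto-optimal: #1, #3, #4, #5, #6, #8, #11 → 7.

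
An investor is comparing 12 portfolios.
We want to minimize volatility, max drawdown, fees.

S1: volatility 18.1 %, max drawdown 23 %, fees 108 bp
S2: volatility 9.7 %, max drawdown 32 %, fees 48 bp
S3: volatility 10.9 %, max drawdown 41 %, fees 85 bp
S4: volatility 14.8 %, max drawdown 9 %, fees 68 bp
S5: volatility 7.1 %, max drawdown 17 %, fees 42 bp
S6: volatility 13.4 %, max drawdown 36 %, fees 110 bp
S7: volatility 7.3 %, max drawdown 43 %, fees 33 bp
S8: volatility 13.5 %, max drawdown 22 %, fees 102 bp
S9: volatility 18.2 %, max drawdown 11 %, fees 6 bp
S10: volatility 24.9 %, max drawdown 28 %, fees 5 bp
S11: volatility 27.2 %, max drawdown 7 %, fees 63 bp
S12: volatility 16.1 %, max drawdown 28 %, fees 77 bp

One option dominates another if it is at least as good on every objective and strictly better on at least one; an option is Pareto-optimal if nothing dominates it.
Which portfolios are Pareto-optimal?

S4, S5, S7, S9, S10, S11

S1: dominated by S4 (volatility 14.8≤18.1, max drawdown 9≤23, fees 68≤108).
S2: dominated by S5 (volatility 7.1≤9.7, max drawdown 17≤32, fees 42≤48).
S3: dominated by S2 (volatility 9.7≤10.9, max drawdown 32≤41, fees 48≤85).
S4: not dominated.
S5: not dominated (best volatility).
S6: dominated by S2 (volatility 9.7≤13.4, max drawdown 32≤36, fees 48≤110).
S7: not dominated.
S8: dominated by S5 (volatility 7.1≤13.5, max drawdown 17≤22, fees 42≤102).
S9: not dominated.
S10: not dominated (best fees).
S11: not dominated (best max drawdown).
S12: dominated by S4 (volatility 14.8≤16.1, max drawdown 9≤28, fees 68≤77).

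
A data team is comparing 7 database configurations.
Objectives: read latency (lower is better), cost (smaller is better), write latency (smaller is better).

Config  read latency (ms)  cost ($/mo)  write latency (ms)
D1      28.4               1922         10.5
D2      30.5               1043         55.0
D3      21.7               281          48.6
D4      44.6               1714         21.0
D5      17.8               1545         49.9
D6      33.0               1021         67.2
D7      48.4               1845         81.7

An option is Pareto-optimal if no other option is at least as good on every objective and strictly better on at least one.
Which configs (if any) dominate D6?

D3: read latency 21.7≤33.0, cost 281≤1021, write latency 48.6≤67.2 — dominates D6.
Others (D1, D2, D4, D5, D7) are each worse than D6 on at least one objective.

D3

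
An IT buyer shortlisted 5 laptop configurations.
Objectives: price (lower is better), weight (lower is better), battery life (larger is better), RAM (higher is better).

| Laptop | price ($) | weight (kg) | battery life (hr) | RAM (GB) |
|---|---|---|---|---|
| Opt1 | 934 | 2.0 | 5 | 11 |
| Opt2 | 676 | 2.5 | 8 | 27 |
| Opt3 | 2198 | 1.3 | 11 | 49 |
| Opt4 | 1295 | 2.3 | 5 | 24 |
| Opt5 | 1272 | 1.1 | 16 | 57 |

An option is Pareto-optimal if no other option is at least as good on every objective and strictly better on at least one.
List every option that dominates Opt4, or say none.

Opt5

Opt5: price 1272≤1295, weight 1.1≤2.3, battery life 16≥5, RAM 57≥24 — dominates Opt4.
Others (Opt1, Opt2, Opt3) are each worse than Opt4 on at least one objective.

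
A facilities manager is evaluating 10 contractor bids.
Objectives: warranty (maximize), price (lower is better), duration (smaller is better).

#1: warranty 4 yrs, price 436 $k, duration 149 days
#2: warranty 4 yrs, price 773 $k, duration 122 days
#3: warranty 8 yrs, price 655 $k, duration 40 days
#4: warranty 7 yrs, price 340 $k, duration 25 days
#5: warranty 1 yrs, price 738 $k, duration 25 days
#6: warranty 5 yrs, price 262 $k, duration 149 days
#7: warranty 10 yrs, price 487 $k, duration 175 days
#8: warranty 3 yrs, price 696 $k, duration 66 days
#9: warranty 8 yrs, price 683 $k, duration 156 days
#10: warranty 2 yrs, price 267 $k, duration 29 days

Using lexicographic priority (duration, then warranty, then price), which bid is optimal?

#4

First minimize duration: best is 25, kept {#4, #5}.
Then maximize warranty: best is 7, kept {#4}.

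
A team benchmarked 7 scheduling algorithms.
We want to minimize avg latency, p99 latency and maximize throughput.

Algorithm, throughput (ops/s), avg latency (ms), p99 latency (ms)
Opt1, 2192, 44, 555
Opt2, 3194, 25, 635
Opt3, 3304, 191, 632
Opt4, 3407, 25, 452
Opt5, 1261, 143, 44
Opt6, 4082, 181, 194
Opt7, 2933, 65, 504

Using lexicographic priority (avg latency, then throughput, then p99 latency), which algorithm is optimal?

Opt4

First minimize avg latency: best is 25, kept {Opt2, Opt4}.
Then maximize throughput: best is 3407, kept {Opt4}.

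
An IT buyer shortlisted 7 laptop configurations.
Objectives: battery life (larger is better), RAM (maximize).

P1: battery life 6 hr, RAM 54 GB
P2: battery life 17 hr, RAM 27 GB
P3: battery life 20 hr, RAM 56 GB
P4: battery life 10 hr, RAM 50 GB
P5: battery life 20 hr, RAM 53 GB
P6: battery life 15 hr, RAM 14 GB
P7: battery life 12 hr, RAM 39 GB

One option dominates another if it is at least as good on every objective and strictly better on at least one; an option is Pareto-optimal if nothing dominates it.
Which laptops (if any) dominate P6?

P2: battery life 17≥15, RAM 27≥14 — dominates P6.
P3: battery life 20≥15, RAM 56≥14 — dominates P6.
P5: battery life 20≥15, RAM 53≥14 — dominates P6.
Others (P1, P4, P7) are each worse than P6 on at least one objective.

P2, P3, P5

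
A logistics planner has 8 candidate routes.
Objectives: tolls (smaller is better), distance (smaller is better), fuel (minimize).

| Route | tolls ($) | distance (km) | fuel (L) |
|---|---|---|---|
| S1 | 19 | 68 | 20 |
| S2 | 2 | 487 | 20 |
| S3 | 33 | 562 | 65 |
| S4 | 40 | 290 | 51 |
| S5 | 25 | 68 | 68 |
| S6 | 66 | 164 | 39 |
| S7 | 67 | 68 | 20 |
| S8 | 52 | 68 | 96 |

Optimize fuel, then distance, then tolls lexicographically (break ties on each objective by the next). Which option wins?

First minimize fuel: best is 20, kept {S1, S2, S7}.
Then minimize distance: best is 68, kept {S1, S7}.
Then minimize tolls: best is 19, kept {S1}.

S1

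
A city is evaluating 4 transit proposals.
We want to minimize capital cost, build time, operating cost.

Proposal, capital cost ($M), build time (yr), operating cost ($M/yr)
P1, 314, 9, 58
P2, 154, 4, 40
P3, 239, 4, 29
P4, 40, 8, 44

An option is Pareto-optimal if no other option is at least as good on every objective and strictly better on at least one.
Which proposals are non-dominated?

P2, P3, P4

P1: dominated by P2 (capital cost 154≤314, build time 4≤9, operating cost 40≤58).
P2: not dominated.
P3: not dominated (best operating cost).
P4: not dominated (best capital cost).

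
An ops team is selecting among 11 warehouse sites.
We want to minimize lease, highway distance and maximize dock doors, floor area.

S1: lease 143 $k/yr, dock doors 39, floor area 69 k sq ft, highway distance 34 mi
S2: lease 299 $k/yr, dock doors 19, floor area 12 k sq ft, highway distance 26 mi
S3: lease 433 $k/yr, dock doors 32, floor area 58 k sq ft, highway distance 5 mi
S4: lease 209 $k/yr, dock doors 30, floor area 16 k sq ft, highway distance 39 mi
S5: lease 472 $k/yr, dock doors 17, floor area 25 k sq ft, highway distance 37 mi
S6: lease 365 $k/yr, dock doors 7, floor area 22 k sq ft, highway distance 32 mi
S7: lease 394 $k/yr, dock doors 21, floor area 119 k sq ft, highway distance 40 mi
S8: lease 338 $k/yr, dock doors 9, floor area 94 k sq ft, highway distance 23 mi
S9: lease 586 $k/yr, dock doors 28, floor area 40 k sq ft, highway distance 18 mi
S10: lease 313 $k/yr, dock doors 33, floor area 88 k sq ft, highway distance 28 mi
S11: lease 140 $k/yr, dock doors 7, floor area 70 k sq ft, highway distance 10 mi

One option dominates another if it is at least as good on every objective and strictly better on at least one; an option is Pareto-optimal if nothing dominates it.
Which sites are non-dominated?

S1, S2, S3, S7, S8, S10, S11

S1: not dominated (best dock doors).
S2: not dominated.
S3: not dominated (best highway distance).
S4: dominated by S1 (lease 143≤209, dock doors 39≥30, floor area 69≥16, highway distance 34≤39).
S5: dominated by S1 (lease 143≤472, dock doors 39≥17, floor area 69≥25, highway distance 34≤37).
S6: dominated by S8 (lease 338≤365, dock doors 9≥7, floor area 94≥22, highway distance 23≤32).
S7: not dominated (best floor area).
S8: not dominated.
S9: dominated by S3 (lease 433≤586, dock doors 32≥28, floor area 58≥40, highway distance 5≤18).
S10: not dominated.
S11: not dominated (best lease).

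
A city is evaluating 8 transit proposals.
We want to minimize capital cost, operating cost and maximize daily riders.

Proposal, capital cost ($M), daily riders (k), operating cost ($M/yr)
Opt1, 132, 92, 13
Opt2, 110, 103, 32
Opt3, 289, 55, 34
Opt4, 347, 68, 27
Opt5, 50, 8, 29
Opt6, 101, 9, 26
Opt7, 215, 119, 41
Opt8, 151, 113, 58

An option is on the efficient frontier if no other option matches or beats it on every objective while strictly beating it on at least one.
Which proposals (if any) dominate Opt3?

Opt1, Opt2

Opt1: capital cost 132≤289, daily riders 92≥55, operating cost 13≤34 — dominates Opt3.
Opt2: capital cost 110≤289, daily riders 103≥55, operating cost 32≤34 — dominates Opt3.
Others (Opt4, Opt5, Opt6, Opt7, Opt8) are each worse than Opt3 on at least one objective.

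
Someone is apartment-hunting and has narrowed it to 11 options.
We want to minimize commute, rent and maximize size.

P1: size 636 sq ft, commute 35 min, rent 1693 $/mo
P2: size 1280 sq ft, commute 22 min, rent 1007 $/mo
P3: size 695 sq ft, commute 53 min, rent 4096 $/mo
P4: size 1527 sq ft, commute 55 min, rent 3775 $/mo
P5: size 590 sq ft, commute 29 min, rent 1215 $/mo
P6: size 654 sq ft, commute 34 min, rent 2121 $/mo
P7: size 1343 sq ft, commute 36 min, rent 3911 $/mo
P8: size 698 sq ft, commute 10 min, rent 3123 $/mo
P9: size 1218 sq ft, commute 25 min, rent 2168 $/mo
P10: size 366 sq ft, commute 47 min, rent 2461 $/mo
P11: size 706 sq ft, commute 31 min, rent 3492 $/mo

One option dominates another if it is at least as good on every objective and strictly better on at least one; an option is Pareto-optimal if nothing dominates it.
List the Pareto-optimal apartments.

P1: dominated by P2 (size 1280≥636, commute 22≤35, rent 1007≤1693).
P2: not dominated (best rent).
P3: dominated by P2 (size 1280≥695, commute 22≤53, rent 1007≤4096).
P4: not dominated (best size).
P5: dominated by P2 (size 1280≥590, commute 22≤29, rent 1007≤1215).
P6: dominated by P2 (size 1280≥654, commute 22≤34, rent 1007≤2121).
P7: not dominated.
P8: not dominated (best commute).
P9: dominated by P2 (size 1280≥1218, commute 22≤25, rent 1007≤2168).
P10: dominated by P1 (size 636≥366, commute 35≤47, rent 1693≤2461).
P11: dominated by P2 (size 1280≥706, commute 22≤31, rent 1007≤3492).

P2, P4, P7, P8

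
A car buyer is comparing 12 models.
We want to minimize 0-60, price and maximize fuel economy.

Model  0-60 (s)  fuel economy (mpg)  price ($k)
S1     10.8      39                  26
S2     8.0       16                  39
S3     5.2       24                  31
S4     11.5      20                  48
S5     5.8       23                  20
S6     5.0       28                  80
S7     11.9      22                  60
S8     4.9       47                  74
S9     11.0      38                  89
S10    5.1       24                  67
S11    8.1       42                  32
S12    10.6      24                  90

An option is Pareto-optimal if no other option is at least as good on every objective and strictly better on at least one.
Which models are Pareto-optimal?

S1, S3, S5, S8, S10, S11

S1: not dominated.
S2: dominated by S3 (0-60 5.2≤8.0, fuel economy 24≥16, price 31≤39).
S3: not dominated.
S4: dominated by S1 (0-60 10.8≤11.5, fuel economy 39≥20, price 26≤48).
S5: not dominated (best price).
S6: dominated by S8 (0-60 4.9≤5.0, fuel economy 47≥28, price 74≤80).
S7: dominated by S1 (0-60 10.8≤11.9, fuel economy 39≥22, price 26≤60).
S8: not dominated (best 0-60).
S9: dominated by S1 (0-60 10.8≤11.0, fuel economy 39≥38, price 26≤89).
S10: not dominated.
S11: not dominated.
S12: dominated by S3 (0-60 5.2≤10.6, fuel economy 24≥24, price 31≤90).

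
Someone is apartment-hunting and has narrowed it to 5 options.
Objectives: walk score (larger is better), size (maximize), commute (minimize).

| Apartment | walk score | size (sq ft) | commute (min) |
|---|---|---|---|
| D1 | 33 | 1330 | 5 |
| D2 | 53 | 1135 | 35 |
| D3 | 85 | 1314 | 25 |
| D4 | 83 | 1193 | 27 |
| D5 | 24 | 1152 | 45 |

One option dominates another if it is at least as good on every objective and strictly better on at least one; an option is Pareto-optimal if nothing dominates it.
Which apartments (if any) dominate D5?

D1, D3, D4

D1: walk score 33≥24, size 1330≥1152, commute 5≤45 — dominates D5.
D3: walk score 85≥24, size 1314≥1152, commute 25≤45 — dominates D5.
D4: walk score 83≥24, size 1193≥1152, commute 27≤45 — dominates D5.
Others (D2) are each worse than D5 on at least one objective.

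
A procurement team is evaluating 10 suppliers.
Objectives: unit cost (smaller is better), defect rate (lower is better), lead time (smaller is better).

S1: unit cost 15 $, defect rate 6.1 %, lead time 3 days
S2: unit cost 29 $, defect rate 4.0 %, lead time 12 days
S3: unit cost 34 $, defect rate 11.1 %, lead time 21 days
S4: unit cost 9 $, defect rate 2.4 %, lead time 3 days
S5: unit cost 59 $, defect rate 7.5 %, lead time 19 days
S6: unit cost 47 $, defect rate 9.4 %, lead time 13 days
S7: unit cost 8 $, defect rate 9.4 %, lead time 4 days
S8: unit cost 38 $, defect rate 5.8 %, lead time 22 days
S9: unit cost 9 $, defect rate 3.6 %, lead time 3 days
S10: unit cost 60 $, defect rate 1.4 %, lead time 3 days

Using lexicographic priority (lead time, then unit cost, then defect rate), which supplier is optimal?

S4

First minimize lead time: best is 3, kept {S1, S4, S9, S10}.
Then minimize unit cost: best is 9, kept {S4, S9}.
Then minimize defect rate: best is 2.4, kept {S4}.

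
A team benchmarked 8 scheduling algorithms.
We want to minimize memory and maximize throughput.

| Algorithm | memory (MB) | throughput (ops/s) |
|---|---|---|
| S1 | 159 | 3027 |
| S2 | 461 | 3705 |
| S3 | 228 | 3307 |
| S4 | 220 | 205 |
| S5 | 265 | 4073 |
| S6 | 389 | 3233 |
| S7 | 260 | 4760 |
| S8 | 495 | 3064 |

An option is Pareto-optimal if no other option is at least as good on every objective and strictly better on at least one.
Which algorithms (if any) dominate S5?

S7: memory 260≤265, throughput 4760≥4073 — dominates S5.
Others (S1, S2, S3, S4, S6, S8) are each worse than S5 on at least one objective.

S7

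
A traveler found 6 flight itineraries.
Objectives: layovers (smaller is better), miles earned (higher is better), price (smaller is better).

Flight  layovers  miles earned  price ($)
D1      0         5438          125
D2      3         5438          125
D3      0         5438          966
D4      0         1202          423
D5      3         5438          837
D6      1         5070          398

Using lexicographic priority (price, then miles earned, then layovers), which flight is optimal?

First minimize price: best is 125, kept {D1, D2}.
Then maximize miles earned: best is 5438, kept {D1, D2}.
Then minimize layovers: best is 0, kept {D1}.

D1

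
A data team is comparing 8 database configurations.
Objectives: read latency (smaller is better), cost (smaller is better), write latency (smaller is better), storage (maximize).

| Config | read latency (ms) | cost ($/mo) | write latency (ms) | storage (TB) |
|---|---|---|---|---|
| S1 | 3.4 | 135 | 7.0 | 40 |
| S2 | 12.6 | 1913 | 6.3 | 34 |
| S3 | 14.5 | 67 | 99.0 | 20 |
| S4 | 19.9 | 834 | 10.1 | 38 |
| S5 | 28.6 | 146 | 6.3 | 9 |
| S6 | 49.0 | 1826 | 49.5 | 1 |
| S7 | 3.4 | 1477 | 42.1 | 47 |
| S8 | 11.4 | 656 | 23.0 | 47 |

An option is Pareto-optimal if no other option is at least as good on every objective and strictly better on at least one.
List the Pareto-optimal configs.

S1, S2, S3, S5, S7, S8

S1: not dominated.
S2: not dominated.
S3: not dominated (best cost).
S4: dominated by S1 (read latency 3.4≤19.9, cost 135≤834, write latency 7.0≤10.1, storage 40≥38).
S5: not dominated.
S6: dominated by S1 (read latency 3.4≤49.0, cost 135≤1826, write latency 7.0≤49.5, storage 40≥1).
S7: not dominated.
S8: not dominated.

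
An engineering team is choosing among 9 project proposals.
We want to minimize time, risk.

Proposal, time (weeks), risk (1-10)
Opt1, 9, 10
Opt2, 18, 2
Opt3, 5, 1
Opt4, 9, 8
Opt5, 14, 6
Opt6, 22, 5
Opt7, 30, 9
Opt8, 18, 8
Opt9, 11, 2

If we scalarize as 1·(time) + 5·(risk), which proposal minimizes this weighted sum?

Opt3

Opt1: 1·9 + 5·10 = 59
Opt2: 1·18 + 5·2 = 28
Opt3: 1·5 + 5·1 = 10
Opt4: 1·9 + 5·8 = 49
Opt5: 1·14 + 5·6 = 44
Opt6: 1·22 + 5·5 = 47
Opt7: 1·30 + 5·9 = 75
Opt8: 1·18 + 5·8 = 58
Opt9: 1·11 + 5·2 = 21
Lowest: Opt3 at 10.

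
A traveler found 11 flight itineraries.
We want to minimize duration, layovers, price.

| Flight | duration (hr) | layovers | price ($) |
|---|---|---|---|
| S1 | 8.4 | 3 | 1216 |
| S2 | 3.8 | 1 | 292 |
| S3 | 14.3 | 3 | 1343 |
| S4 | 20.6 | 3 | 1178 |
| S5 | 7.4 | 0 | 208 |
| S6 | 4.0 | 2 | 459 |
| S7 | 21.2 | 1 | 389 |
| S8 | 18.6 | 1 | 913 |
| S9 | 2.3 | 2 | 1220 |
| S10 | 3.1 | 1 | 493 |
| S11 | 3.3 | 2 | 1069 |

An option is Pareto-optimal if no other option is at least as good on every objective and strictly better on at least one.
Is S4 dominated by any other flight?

Yes

S2 vs S4: duration 3.8≤20.6, layovers 1≤3, price 292≤1178 — S2 is at least as good on every objective and strictly better on at least one, so S2 dominates S4.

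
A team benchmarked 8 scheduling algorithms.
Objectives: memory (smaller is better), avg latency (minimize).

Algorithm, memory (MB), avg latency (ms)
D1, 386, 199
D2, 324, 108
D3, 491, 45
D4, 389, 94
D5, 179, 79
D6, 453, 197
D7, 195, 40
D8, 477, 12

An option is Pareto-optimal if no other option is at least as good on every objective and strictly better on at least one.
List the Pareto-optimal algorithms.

D1: dominated by D2 (memory 324≤386, avg latency 108≤199).
D2: dominated by D5 (memory 179≤324, avg latency 79≤108).
D3: dominated by D7 (memory 195≤491, avg latency 40≤45).
D4: dominated by D5 (memory 179≤389, avg latency 79≤94).
D5: not dominated (best memory).
D6: dominated by D2 (memory 324≤453, avg latency 108≤197).
D7: not dominated.
D8: not dominated (best avg latency).

D5, D7, D8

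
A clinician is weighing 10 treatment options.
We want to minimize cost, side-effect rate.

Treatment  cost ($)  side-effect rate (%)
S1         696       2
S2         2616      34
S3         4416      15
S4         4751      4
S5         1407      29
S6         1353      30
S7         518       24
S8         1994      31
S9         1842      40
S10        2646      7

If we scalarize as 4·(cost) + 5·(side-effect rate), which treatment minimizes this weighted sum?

S7

S1: 4·696 + 5·2 = 2794
S2: 4·2616 + 5·34 = 10634
S3: 4·4416 + 5·15 = 17739
S4: 4·4751 + 5·4 = 19024
S5: 4·1407 + 5·29 = 5773
S6: 4·1353 + 5·30 = 5562
S7: 4·518 + 5·24 = 2192
S8: 4·1994 + 5·31 = 8131
S9: 4·1842 + 5·40 = 7568
S10: 4·2646 + 5·7 = 10619
Lowest: S7 at 2192.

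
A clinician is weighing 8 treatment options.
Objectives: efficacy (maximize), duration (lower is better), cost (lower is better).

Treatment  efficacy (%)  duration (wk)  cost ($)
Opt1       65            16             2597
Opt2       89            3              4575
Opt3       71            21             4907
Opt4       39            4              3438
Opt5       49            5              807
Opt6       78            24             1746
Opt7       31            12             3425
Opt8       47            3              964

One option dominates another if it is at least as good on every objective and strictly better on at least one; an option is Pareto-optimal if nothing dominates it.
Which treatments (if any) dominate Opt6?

Opt1: worse on efficacy (65 vs 78).
Opt2: worse on cost (4575 vs 1746).
Opt3: worse on efficacy (71 vs 78).
Opt4: worse on efficacy (39 vs 78).
Opt5: worse on efficacy (49 vs 78).
Opt7: worse on efficacy (31 vs 78).
Opt8: worse on efficacy (47 vs 78).
No option dominates Opt6.

none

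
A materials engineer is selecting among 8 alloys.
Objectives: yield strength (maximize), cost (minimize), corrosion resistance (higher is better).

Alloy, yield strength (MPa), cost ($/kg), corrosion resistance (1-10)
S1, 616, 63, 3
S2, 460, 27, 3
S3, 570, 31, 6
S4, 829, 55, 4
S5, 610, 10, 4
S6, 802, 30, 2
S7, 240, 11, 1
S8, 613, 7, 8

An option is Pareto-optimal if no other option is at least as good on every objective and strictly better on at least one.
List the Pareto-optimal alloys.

S4, S6, S8

S1: dominated by S4 (yield strength 829≥616, cost 55≤63, corrosion resistance 4≥3).
S2: dominated by S5 (yield strength 610≥460, cost 10≤27, corrosion resistance 4≥3).
S3: dominated by S8 (yield strength 613≥570, cost 7≤31, corrosion resistance 8≥6).
S4: not dominated (best yield strength).
S5: dominated by S8 (yield strength 613≥610, cost 7≤10, corrosion resistance 8≥4).
S6: not dominated.
S7: dominated by S5 (yield strength 610≥240, cost 10≤11, corrosion resistance 4≥1).
S8: not dominated (best cost).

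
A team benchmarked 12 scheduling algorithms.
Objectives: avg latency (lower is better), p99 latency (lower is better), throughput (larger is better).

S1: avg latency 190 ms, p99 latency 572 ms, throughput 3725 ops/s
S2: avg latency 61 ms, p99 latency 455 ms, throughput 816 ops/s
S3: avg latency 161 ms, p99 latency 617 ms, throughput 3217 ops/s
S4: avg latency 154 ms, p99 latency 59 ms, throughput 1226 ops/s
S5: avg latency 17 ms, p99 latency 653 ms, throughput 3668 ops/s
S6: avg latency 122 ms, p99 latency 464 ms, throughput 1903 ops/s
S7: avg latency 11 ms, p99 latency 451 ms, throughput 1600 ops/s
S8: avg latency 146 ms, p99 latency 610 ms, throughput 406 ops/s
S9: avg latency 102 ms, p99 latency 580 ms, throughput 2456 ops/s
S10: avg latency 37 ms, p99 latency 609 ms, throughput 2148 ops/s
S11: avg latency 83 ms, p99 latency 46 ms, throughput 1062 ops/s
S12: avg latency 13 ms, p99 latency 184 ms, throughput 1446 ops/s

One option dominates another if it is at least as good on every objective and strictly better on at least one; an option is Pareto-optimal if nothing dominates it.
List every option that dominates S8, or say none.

S2, S6, S7, S9, S10, S11, S12

S2: avg latency 61≤146, p99 latency 455≤610, throughput 816≥406 — dominates S8.
S6: avg latency 122≤146, p99 latency 464≤610, throughput 1903≥406 — dominates S8.
S7: avg latency 11≤146, p99 latency 451≤610, throughput 1600≥406 — dominates S8.
S9: avg latency 102≤146, p99 latency 580≤610, throughput 2456≥406 — dominates S8.
S10: avg latency 37≤146, p99 latency 609≤610, throughput 2148≥406 — dominates S8.
S11: avg latency 83≤146, p99 latency 46≤610, throughput 1062≥406 — dominates S8.
S12: avg latency 13≤146, p99 latency 184≤610, throughput 1446≥406 — dominates S8.
Others (S1, S3, S4, S5) are each worse than S8 on at least one objective.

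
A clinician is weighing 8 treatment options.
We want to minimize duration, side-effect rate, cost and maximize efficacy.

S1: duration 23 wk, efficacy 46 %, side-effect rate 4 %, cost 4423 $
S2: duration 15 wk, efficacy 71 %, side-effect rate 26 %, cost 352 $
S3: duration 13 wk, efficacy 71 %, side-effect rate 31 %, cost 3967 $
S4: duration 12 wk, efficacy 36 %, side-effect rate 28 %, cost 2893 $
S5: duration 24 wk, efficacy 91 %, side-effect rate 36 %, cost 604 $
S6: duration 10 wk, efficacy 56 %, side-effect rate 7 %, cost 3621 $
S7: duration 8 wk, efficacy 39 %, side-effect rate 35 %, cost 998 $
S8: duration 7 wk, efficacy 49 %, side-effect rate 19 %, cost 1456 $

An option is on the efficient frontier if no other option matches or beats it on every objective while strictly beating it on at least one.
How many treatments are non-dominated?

S1: not dominated (best side-effect rate).
S2: not dominated (best cost).
S3: not dominated.
S4: dominated by S8 (duration 7≤12, efficacy 49≥36, side-effect rate 19≤28, cost 1456≤2893).
S5: not dominated (best efficacy).
S6: not dominated.
S7: not dominated.
S8: not dominated (best duration).
Pareto-optimal: S1, S2, S3, S5, S6, S7, S8 → 7.

7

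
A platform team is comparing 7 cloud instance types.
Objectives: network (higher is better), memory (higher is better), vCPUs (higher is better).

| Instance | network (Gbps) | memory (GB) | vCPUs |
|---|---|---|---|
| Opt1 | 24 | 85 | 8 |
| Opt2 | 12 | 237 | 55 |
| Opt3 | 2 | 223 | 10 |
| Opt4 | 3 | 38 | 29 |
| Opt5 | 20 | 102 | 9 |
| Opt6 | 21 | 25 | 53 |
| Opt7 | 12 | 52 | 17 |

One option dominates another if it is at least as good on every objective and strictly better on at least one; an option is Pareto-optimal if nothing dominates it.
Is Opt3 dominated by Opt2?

Opt2 vs Opt3: network 12≥2, memory 237≥223, vCPUs 55≥10 — Opt2 is at least as good on every objective with at least one strict improvement.

Yes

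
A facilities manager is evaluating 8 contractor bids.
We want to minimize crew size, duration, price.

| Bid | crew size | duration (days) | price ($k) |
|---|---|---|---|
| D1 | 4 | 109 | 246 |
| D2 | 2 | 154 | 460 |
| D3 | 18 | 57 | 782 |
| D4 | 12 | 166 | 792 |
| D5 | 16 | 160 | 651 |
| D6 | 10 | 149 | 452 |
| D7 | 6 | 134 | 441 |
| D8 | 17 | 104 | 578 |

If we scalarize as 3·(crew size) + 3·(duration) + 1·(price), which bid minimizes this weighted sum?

D1

D1: 3·4 + 3·109 + 1·246 = 585
D2: 3·2 + 3·154 + 1·460 = 928
D3: 3·18 + 3·57 + 1·782 = 1007
D4: 3·12 + 3·166 + 1·792 = 1326
D5: 3·16 + 3·160 + 1·651 = 1179
D6: 3·10 + 3·149 + 1·452 = 929
D7: 3·6 + 3·134 + 1·441 = 861
D8: 3·17 + 3·104 + 1·578 = 941
Lowest: D1 at 585.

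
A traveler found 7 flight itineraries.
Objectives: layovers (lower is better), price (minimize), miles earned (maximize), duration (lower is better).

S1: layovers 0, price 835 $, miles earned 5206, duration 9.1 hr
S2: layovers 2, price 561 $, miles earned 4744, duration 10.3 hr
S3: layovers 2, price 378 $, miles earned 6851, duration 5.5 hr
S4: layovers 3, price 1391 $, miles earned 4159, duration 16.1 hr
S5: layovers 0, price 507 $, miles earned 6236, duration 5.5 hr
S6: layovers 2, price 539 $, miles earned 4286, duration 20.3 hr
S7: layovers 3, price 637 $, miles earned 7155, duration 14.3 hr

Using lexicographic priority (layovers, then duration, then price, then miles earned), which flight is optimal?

S5

First minimize layovers: best is 0, kept {S1, S5}.
Then minimize duration: best is 5.5, kept {S5}.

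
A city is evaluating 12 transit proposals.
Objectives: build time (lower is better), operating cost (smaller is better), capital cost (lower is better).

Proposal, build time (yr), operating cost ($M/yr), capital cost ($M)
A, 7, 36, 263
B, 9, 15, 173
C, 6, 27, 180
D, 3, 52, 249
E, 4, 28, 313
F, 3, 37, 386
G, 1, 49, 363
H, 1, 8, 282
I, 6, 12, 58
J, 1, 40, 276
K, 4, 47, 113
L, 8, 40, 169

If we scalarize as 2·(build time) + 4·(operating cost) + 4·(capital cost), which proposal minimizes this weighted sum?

A: 2·7 + 4·36 + 4·263 = 1210
B: 2·9 + 4·15 + 4·173 = 770
C: 2·6 + 4·27 + 4·180 = 840
D: 2·3 + 4·52 + 4·249 = 1210
E: 2·4 + 4·28 + 4·313 = 1372
F: 2·3 + 4·37 + 4·386 = 1698
G: 2·1 + 4·49 + 4·363 = 1650
H: 2·1 + 4·8 + 4·282 = 1162
I: 2·6 + 4·12 + 4·58 = 292
J: 2·1 + 4·40 + 4·276 = 1266
K: 2·4 + 4·47 + 4·113 = 648
L: 2·8 + 4·40 + 4·169 = 852
Lowest: I at 292.

I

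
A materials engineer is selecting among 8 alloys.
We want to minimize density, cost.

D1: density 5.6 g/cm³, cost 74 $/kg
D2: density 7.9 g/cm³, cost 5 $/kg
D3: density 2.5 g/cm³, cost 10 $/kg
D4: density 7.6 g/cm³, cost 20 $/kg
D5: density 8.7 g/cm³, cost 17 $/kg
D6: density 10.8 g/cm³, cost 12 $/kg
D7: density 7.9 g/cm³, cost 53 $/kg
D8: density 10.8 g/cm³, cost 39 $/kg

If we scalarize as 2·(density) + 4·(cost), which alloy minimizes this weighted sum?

D2

D1: 2·5.6 + 4·74 = 307.2
D2: 2·7.9 + 4·5 = 35.8
D3: 2·2.5 + 4·10 = 45.0
D4: 2·7.6 + 4·20 = 95.2
D5: 2·8.7 + 4·17 = 85.4
D6: 2·10.8 + 4·12 = 69.6
D7: 2·7.9 + 4·53 = 227.8
D8: 2·10.8 + 4·39 = 177.6
Lowest: D2 at 35.8.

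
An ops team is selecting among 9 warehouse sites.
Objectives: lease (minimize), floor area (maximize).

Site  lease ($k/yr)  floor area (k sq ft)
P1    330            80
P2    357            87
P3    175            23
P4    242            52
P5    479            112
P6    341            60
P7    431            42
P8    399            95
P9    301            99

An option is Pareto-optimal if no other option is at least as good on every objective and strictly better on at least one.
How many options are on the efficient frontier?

P1: dominated by P9 (lease 301≤330, floor area 99≥80).
P2: dominated by P9 (lease 301≤357, floor area 99≥87).
P3: not dominated (best lease).
P4: not dominated.
P5: not dominated (best floor area).
P6: dominated by P1 (lease 330≤341, floor area 80≥60).
P7: dominated by P1 (lease 330≤431, floor area 80≥42).
P8: dominated by P9 (lease 301≤399, floor area 99≥95).
P9: not dominated.
Pareto-optimal: P3, P4, P5, P9 → 4.

4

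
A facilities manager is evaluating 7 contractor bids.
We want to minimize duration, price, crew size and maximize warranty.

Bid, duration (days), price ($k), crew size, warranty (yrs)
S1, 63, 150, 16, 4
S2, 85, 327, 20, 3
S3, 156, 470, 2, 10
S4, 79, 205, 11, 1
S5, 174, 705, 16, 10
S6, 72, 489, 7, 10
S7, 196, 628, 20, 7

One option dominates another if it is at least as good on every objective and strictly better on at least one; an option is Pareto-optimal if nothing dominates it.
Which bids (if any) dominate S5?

S3: duration 156≤174, price 470≤705, crew size 2≤16, warranty 10≥10 — dominates S5.
S6: duration 72≤174, price 489≤705, crew size 7≤16, warranty 10≥10 — dominates S5.
Others (S1, S2, S4, S7) are each worse than S5 on at least one objective.

S3, S6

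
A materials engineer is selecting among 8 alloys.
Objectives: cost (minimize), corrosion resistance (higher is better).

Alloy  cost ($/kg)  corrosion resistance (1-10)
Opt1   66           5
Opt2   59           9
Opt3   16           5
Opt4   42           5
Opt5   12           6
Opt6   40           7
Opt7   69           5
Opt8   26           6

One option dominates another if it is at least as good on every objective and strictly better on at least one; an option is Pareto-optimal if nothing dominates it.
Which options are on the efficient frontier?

Opt2, Opt5, Opt6

Opt1: dominated by Opt2 (cost 59≤66, corrosion resistance 9≥5).
Opt2: not dominated (best corrosion resistance).
Opt3: dominated by Opt5 (cost 12≤16, corrosion resistance 6≥5).
Opt4: dominated by Opt3 (cost 16≤42, corrosion resistance 5≥5).
Opt5: not dominated (best cost).
Opt6: not dominated.
Opt7: dominated by Opt1 (cost 66≤69, corrosion resistance 5≥5).
Opt8: dominated by Opt5 (cost 12≤26, corrosion resistance 6≥6).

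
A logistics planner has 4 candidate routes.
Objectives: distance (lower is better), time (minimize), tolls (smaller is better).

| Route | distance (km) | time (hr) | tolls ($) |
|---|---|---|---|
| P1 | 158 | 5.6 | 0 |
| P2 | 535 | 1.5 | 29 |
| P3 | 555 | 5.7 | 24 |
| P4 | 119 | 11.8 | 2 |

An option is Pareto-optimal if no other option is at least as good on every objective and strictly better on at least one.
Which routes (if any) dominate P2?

P1: worse on time (5.6 vs 1.5).
P3: worse on distance (555 vs 535).
P4: worse on time (11.8 vs 1.5).
No option dominates P2.

none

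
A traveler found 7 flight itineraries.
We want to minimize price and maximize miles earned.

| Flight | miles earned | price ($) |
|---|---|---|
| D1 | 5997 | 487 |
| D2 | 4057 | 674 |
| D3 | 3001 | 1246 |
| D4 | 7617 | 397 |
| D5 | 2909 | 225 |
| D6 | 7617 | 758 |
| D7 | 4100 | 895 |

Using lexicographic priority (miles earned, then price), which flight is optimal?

First maximize miles earned: best is 7617, kept {D4, D6}.
Then minimize price: best is 397, kept {D4}.

D4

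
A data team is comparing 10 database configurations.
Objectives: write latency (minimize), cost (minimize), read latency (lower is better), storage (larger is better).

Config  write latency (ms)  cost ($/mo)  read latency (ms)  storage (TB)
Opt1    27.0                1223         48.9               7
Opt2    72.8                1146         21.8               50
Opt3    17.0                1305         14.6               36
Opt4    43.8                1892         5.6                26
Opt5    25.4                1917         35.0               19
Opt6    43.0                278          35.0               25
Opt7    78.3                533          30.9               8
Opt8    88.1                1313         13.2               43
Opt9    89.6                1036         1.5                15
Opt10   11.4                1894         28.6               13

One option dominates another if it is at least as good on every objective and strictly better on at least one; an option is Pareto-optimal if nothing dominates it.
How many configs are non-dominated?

9

Opt1: not dominated.
Opt2: not dominated (best storage).
Opt3: not dominated.
Opt4: not dominated.
Opt5: dominated by Opt3 (write latency 17.0≤25.4, cost 1305≤1917, read latency 14.6≤35.0, storage 36≥19).
Opt6: not dominated (best cost).
Opt7: not dominated.
Opt8: not dominated.
Opt9: not dominated (best read latency).
Opt10: not dominated (best write latency).
Pareto-optimal: Opt1, Opt2, Opt3, Opt4, Opt6, Opt7, Opt8, Opt9, Opt10 → 9.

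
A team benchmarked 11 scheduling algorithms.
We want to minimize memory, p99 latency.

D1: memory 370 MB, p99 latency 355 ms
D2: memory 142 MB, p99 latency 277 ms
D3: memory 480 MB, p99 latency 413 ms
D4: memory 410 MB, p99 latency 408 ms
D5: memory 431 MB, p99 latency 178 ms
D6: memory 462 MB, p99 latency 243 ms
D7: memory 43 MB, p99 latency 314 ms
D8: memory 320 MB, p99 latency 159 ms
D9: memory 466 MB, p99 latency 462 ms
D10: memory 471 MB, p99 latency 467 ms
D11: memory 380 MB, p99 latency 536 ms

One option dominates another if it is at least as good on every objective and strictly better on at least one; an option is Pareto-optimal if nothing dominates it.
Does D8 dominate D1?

Yes

D8 vs D1: memory 320≤370, p99 latency 159≤355 — D8 is at least as good on every objective with at least one strict improvement.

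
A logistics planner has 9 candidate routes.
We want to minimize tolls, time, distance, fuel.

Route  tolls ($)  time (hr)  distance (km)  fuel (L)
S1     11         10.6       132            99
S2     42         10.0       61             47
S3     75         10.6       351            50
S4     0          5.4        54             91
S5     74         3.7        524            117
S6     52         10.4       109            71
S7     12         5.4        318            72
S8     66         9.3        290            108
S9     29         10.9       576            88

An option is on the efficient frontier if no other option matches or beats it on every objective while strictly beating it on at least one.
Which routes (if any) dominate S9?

S7: tolls 12≤29, time 5.4≤10.9, distance 318≤576, fuel 72≤88 — dominates S9.
Others (S1, S2, S3, S4, S5, S6, S8) are each worse than S9 on at least one objective.

S7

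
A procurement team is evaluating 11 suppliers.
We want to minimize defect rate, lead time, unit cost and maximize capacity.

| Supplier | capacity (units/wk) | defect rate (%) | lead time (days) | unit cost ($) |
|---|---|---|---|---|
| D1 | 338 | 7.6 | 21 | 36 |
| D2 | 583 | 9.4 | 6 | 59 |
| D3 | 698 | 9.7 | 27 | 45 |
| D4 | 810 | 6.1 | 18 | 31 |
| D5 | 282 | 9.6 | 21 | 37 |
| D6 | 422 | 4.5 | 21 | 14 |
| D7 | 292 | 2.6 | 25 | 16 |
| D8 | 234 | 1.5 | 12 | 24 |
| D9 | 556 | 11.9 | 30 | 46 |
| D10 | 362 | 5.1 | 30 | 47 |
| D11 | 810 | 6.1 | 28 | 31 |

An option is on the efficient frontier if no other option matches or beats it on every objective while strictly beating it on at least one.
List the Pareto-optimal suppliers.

D2, D4, D6, D7, D8

D1: dominated by D4 (capacity 810≥338, defect rate 6.1≤7.6, lead time 18≤21, unit cost 31≤36).
D2: not dominated (best lead time).
D3: dominated by D4 (capacity 810≥698, defect rate 6.1≤9.7, lead time 18≤27, unit cost 31≤45).
D4: not dominated.
D5: dominated by D1 (capacity 338≥282, defect rate 7.6≤9.6, lead time 21≤21, unit cost 36≤37).
D6: not dominated (best unit cost).
D7: not dominated.
D8: not dominated (best defect rate).
D9: dominated by D3 (capacity 698≥556, defect rate 9.7≤11.9, lead time 27≤30, unit cost 45≤46).
D10: dominated by D6 (capacity 422≥362, defect rate 4.5≤5.1, lead time 21≤30, unit cost 14≤47).
D11: dominated by D4 (capacity 810≥810, defect rate 6.1≤6.1, lead time 18≤28, unit cost 31≤31).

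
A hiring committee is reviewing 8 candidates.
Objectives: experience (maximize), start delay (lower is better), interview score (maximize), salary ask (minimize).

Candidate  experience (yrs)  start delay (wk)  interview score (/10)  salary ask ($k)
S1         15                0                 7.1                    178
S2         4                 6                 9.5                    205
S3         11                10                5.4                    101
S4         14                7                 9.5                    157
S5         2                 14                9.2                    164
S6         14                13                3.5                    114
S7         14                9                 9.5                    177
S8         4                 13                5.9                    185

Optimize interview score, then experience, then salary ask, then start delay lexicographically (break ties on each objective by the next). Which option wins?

First maximize interview score: best is 9.5, kept {S2, S4, S7}.
Then maximize experience: best is 14, kept {S4, S7}.
Then minimize salary ask: best is 157, kept {S4}.

S4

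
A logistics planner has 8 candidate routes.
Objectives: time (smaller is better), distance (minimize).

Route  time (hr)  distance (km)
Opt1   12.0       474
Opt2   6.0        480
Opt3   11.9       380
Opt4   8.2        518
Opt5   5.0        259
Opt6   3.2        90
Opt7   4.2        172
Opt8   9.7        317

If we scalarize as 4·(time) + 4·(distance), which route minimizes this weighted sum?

Opt6

Opt1: 4·12.0 + 4·474 = 1944.0
Opt2: 4·6.0 + 4·480 = 1944.0
Opt3: 4·11.9 + 4·380 = 1567.6
Opt4: 4·8.2 + 4·518 = 2104.8
Opt5: 4·5.0 + 4·259 = 1056.0
Opt6: 4·3.2 + 4·90 = 372.8
Opt7: 4·4.2 + 4·172 = 704.8
Opt8: 4·9.7 + 4·317 = 1306.8
Lowest: Opt6 at 372.8.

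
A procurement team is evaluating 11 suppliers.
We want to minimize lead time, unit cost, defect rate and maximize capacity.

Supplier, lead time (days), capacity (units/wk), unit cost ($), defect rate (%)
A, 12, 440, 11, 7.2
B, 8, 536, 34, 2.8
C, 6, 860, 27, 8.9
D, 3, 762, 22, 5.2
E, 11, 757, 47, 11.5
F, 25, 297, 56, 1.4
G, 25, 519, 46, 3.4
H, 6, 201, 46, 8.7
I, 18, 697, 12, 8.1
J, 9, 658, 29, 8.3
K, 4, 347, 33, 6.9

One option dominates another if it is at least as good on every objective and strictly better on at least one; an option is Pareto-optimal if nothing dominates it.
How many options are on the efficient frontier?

6

A: not dominated (best unit cost).
B: not dominated.
C: not dominated (best capacity).
D: not dominated (best lead time).
E: dominated by C (lead time 6≤11, capacity 860≥757, unit cost 27≤47, defect rate 8.9≤11.5).
F: not dominated (best defect rate).
G: dominated by B (lead time 8≤25, capacity 536≥519, unit cost 34≤46, defect rate 2.8≤3.4).
H: dominated by D (lead time 3≤6, capacity 762≥201, unit cost 22≤46, defect rate 5.2≤8.7).
I: not dominated.
J: dominated by D (lead time 3≤9, capacity 762≥658, unit cost 22≤29, defect rate 5.2≤8.3).
K: dominated by D (lead time 3≤4, capacity 762≥347, unit cost 22≤33, defect rate 5.2≤6.9).
Pareto-optimal: A, B, C, D, F, I → 6.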